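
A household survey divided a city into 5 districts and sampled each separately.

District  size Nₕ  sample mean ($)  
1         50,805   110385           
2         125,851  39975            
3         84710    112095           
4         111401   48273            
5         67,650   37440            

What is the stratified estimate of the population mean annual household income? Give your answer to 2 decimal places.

N = 440417; weights Wₕ = Nₕ/N = (0.1154, 0.2858, 0.1923, 0.2529, 0.1536).
x̄_st = Σ Wₕ·x̄ₕ = 0.1154·110385 + 0.2858·39975 + 0.1923·112095 + 0.2529·48273 + 0.1536·37440 ≈ 63678.3947...
→ 63678.39.

63678.39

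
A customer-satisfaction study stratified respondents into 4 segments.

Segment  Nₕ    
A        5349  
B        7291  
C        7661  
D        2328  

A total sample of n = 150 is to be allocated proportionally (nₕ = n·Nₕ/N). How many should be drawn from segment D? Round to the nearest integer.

N = 5349 + 7291 + 7661 + 2328 = 22629.
n_D = 150·2328/22629 = 15.432... → 15.

15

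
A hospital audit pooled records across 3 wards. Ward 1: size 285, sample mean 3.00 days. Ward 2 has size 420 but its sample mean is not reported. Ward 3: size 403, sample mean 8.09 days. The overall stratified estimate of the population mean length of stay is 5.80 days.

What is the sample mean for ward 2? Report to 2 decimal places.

5.50

N = 285 + 420 + 403 = 1108.
Overall total = μ·N = 5.80·1108 = 6426.4.
Subtract the known strata: 285·3.00 + 403·8.09 = 4115.27.
Remaining total for ward 2: 6426.4 − 4115.27 = 2311.13.
Divide by its size: 2311.13 / 420 = 5.5027... → 5.50.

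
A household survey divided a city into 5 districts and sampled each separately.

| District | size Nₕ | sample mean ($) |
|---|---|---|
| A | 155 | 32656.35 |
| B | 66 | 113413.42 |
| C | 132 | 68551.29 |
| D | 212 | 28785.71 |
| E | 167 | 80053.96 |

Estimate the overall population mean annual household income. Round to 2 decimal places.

N = 732; weights Wₕ = Nₕ/N = (0.2117, 0.0902, 0.1803, 0.2896, 0.2281).
x̄_st = Σ Wₕ·x̄ₕ = 0.2117·32656.35 + 0.0902·113413.42 + 0.1803·68551.29 + 0.2896·28785.71 + 0.2281·80053.96 ≈ 56102.9673...
→ 56102.97.

56102.97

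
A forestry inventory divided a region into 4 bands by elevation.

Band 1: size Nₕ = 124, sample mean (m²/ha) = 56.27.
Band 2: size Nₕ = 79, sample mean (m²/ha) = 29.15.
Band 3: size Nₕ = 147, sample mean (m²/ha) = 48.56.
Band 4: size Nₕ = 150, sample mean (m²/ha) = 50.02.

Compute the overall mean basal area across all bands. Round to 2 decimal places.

N = 124 + 79 + 147 + 150 = 500.
The stratified mean weights each stratum mean by its population share Nₕ/N.
Σ Nₕx̄ₕ = 124·56.27 + 79·29.15 + 147·48.56 + 150·50.02 = 6977.48 + 2302.85 + 7138.32 + 7503 = 23921.65.
Divide by N: 23921.65 / 500 = 47.8433 → 47.84.

47.84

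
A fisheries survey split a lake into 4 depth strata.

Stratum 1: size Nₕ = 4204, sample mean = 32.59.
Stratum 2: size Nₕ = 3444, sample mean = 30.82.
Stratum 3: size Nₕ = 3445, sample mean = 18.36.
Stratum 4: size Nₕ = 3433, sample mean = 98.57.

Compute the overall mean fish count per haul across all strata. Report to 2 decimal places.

N = 14526; weights Wₕ = Nₕ/N = (0.2894, 0.2371, 0.2372, 0.2363).
x̄_st = Σ Wₕ·x̄ₕ = 0.2894·32.59 + 0.2371·30.82 + 0.2372·18.36 + 0.2363·98.57 ≈ 44.3889...
→ 44.39.

44.39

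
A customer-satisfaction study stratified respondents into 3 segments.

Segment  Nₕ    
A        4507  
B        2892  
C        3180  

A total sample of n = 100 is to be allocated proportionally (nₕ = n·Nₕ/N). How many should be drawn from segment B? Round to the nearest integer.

N = 4507 + 2892 + 3180 = 10579.
n_B = 100·2892/10579 = 27.337... → 27.

27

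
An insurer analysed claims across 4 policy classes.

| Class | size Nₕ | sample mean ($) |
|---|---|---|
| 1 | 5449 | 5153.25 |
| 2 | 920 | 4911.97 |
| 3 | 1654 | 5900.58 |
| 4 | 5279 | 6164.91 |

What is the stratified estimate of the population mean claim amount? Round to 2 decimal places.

N = 13302; weights Wₕ = Nₕ/N = (0.4096, 0.0692, 0.1243, 0.3969).
x̄_st = Σ Wₕ·x̄ₕ = 0.4096·5153.25 + 0.0692·4911.97 + 0.1243·5900.58 + 0.3969·6164.91 ≈ 5630.9721...
→ 5630.97.

5630.97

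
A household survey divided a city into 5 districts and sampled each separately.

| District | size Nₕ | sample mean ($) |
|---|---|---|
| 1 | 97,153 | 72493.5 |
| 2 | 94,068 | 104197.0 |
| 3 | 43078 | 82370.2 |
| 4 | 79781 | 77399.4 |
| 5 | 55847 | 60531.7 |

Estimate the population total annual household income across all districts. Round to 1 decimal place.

Estimate total by summing Nₕ·x̄ₕ over strata.
97153·72493.5 + 94068·104197.0 + 43078·82370.2 + 79781·77399.4 + 55847·60531.7 = 7042961005.5 + 9801603396 + 3548343475.6 + 6175001531.4 + 3380513849.9 = 29948423258.4.

29948423258.4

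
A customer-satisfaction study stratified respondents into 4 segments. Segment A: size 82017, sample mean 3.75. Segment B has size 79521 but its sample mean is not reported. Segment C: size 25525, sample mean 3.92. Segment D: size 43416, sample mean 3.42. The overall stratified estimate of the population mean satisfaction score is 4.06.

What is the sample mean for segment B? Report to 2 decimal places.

4.77

Σ Nₕx̄ₕ = N·μ, so 79521·x̄_B = 230479·4.06 − (82017·3.75 + 25525·3.92 + 43416·3.42).
= 935744.74 − 556104.47 = 379640.27.
x̄_B = 379640.27 / 79521 = 4.7741... → 4.77.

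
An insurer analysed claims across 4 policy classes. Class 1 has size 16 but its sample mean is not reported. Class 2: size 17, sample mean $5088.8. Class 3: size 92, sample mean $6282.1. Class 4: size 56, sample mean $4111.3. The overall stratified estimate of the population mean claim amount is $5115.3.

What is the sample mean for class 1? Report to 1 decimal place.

N = 16 + 17 + 92 + 56 = 181.
Overall total = μ·N = 5115.3·181 = 925869.3.
Subtract the known strata: 17·5088.8 + 92·6282.1 + 56·4111.3 = 894695.6.
Remaining total for class 1: 925869.3 − 894695.6 = 31173.7.
Divide by its size: 31173.7 / 16 = 1948.356... → 1948.4.

1948.4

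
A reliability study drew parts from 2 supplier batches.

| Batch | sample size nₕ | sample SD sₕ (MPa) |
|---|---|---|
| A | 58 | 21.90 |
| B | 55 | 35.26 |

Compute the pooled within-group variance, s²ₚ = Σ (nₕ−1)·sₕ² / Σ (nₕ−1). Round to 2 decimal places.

851.12

A: (58−1)·21.90² = 57·479.61 = 27337.77
B: (55−1)·35.26² = 54·1243.2676 = 67136.4504
Numerator = 94474.2204; denominator = Σ(nₕ−1) = 111.
s²ₚ = 94474.2204/111 = 851.1191... → 851.12.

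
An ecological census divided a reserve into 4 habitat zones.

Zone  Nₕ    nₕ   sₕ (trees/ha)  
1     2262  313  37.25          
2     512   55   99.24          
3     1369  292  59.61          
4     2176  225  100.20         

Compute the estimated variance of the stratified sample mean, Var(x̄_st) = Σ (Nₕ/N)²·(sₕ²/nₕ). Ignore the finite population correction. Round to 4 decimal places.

N = 6319; Wₕ = Nₕ/N.
zone 1: (2262/6319)²·37.25²/313 = 0.5680633
zone 2: (512/6319)²·99.24²/55 = 1.1755850
zone 3: (1369/6319)²·59.61²/292 = 0.5711702
zone 4: (2176/6319)²·100.20²/225 = 5.2914415
Sum = 7.6062600 → 7.6063.

7.6063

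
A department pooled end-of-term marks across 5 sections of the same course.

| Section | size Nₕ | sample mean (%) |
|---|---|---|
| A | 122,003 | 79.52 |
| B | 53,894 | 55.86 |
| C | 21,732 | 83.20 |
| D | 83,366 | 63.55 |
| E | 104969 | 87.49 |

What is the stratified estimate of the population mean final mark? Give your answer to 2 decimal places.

75.14

N = 122003 + 53894 + 21732 + 83366 + 104969 = 385964.
The stratified mean weights each stratum mean by its population share Nₕ/N.
Σ Nₕx̄ₕ = 122003·79.52 + 53894·55.86 + 21732·83.20 + 83366·63.55 + 104969·87.49 = 9701678.56 + 3010518.84 + 1808102.4 + 5297909.3 + 9183737.81 = 29001946.91.
Divide by N: 29001946.91 / 385964 = 75.1416... → 75.14.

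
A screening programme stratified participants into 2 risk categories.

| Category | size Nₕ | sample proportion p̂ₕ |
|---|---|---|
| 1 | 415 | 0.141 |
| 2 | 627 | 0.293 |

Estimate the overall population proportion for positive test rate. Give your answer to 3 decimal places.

N = 415 + 627 = 1042.
Overall proportion = Σ (Nₕ/N)·p̂ₕ.
Σ Nₕp̂ₕ = 58.515 + 183.711 = 242.226.
242.226 / 1042 = 0.23246... → 0.232.

0.232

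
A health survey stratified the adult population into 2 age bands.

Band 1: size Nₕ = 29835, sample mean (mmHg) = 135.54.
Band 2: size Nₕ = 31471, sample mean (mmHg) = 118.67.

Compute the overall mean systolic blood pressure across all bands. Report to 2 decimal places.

126.88

N = 61306; weights Wₕ = Nₕ/N = (0.4867, 0.5133).
x̄_st = Σ Wₕ·x̄ₕ = 0.4867·135.54 + 0.5133·118.67 ≈ 126.8799...
→ 126.88.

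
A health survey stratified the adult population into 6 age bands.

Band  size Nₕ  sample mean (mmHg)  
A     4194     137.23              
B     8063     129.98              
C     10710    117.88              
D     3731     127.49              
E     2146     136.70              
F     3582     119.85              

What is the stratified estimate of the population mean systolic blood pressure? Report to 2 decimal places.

125.96

N = 32426; weights Wₕ = Nₕ/N = (0.1293, 0.2487, 0.3303, 0.1151, 0.0662, 0.1105).
x̄_st = Σ Wₕ·x̄ₕ = 0.1293·137.23 + 0.2487·129.98 + 0.3303·117.88 + 0.1151·127.49 + 0.0662·136.70 + 0.1105·119.85 ≈ 125.9604...
→ 125.96.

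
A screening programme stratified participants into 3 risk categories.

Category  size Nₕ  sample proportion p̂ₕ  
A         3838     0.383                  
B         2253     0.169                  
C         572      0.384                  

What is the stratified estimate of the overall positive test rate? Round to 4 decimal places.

N = 3838 + 2253 + 572 = 6663.
Overall proportion = Σ (Nₕ/N)·p̂ₕ.
Σ Nₕp̂ₕ = 1469.954 + 380.757 + 219.648 = 2070.359.
2070.359 / 6663 = 0.310725... → 0.3107.

0.3107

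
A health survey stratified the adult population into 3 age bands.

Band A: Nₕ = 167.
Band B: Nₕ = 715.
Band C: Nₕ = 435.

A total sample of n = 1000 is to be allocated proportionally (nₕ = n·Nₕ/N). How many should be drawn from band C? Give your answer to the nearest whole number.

N = 167 + 715 + 435 = 1317.
n_C = 1000·435/1317 = 330.296... → 330.

330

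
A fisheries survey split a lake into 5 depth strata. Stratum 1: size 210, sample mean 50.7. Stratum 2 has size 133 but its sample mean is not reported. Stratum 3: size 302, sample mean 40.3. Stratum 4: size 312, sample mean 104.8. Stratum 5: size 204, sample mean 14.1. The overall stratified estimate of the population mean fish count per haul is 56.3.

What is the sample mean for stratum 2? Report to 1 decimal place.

Σ Nₕx̄ₕ = N·μ, so 133·x̄_2 = 1161·56.3 − (210·50.7 + 302·40.3 + 312·104.8 + 204·14.1).
= 65364.3 − 58391.6 = 6972.7.
x̄_2 = 6972.7 / 133 = 52.426... → 52.4.

52.4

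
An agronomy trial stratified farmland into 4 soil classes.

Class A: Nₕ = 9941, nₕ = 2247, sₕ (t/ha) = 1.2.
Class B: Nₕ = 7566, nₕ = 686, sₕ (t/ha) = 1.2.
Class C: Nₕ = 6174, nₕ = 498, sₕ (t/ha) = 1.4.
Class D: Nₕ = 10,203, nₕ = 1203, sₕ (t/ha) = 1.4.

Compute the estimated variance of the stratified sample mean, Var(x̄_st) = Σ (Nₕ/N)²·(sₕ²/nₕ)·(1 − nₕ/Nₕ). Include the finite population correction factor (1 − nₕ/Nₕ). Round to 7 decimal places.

0.0003883

N = 33884; Wₕ = Nₕ/N.
class A: (9941/33884)²·1.2²/2247·(1 − 2247/9941) = 0.0000426926
class B: (7566/33884)²·1.2²/686·(1 − 686/7566) = 0.0000951708
class C: (6174/33884)²·1.4²/498·(1 − 498/6174) = 0.0001201286
class D: (10203/33884)²·1.4²/1203·(1 − 1203/10203) = 0.0001303081
Sum = 0.0003883001 → 0.0003883.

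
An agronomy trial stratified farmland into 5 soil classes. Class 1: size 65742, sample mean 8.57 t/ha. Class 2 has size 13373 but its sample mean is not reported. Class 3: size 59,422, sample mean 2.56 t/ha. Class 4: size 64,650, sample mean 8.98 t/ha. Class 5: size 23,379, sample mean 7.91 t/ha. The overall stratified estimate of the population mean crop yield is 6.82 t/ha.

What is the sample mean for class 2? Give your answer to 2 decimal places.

4.80

N = 65742 + 13373 + 59422 + 64650 + 23379 = 226566.
Overall total = μ·N = 6.82·226566 = 1545180.12.
Subtract the known strata: 65742·8.57 + 59422·2.56 + 64650·8.98 + 23379·7.91 = 1481014.15.
Remaining total for class 2: 1545180.12 − 1481014.15 = 64165.97.
Divide by its size: 64165.97 / 13373 = 4.7982... → 4.80.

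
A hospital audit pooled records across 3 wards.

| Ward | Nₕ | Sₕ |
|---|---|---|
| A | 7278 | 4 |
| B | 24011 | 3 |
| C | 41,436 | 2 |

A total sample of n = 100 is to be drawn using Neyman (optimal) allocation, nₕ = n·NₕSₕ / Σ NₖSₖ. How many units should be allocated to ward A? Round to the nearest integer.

A: NₕSₕ = 7278·4 = 29112
B: NₕSₕ = 24011·3 = 72033
C: NₕSₕ = 41436·2 = 82872
Σ NₕSₕ = 184017.
n_A = 100·29112/184017 = 15.820... → 16.

16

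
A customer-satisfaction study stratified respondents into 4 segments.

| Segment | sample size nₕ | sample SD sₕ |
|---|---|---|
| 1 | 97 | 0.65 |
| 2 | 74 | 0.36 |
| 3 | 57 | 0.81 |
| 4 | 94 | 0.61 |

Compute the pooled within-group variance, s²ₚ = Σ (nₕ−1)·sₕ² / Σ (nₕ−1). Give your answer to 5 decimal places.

Degrees of freedom: 96 + 73 + 56 + 93 = 318.
Σ(nₕ−1)sₕ² = 96·0.4225 + 73·0.1296 + 56·0.6561 + 93·0.3721 = 121.3677.
s²ₚ = 121.3677 / 318 = 0.3816594... → 0.38166.

0.38166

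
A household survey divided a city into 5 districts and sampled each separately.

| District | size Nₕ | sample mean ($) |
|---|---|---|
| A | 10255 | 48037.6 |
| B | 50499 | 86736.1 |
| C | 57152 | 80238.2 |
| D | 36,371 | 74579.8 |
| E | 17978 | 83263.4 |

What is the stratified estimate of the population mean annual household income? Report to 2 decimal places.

N = 172255; weights Wₕ = Nₕ/N = (0.0595, 0.2932, 0.3318, 0.2111, 0.1044).
x̄_st = Σ Wₕ·x̄ₕ = 0.0595·48037.6 + 0.2932·86736.1 + 0.3318·80238.2 + 0.2111·74579.8 + 0.1044·83263.4 ≈ 79347.1122...
→ 79347.11.

79347.11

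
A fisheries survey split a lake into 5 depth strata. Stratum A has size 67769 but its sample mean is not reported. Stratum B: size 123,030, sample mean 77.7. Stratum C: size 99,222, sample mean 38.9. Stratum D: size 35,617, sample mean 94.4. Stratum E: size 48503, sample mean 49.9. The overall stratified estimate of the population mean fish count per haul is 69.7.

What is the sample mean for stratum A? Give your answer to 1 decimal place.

101.5

N = 67769 + 123030 + 99222 + 35617 + 48503 = 374141.
Overall total = μ·N = 69.7·374141 = 26077627.7.
Subtract the known strata: 123030·77.7 + 99222·38.9 + 35617·94.4 + 48503·49.9 = 19201711.3.
Remaining total for stratum A: 26077627.7 − 19201711.3 = 6875916.4.
Divide by its size: 6875916.4 / 67769 = 101.461... → 101.5.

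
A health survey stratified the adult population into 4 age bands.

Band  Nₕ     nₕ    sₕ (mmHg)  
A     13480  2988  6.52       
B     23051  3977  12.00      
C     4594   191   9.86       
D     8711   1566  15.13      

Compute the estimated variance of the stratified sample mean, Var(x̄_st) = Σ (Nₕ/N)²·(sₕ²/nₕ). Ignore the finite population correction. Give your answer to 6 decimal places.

N = 49836. Term for each stratum: Wₕ²sₕ²/nₕ.
Var(x̄_st) = 0.001040898 + 0.007746403 + 0.004325299 + 0.004466175 = 0.017578775 → 0.017579.

0.017579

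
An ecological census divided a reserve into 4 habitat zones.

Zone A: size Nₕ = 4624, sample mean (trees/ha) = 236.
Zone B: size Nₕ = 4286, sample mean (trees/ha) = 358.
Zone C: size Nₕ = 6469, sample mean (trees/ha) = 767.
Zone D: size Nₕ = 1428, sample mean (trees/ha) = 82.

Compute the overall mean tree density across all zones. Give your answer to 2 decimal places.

N = 16807; weights Wₕ = Nₕ/N = (0.2751, 0.2550, 0.3849, 0.0850).
x̄_st = Σ Wₕ·x̄ₕ = 0.2751·236 + 0.2550·358 + 0.3849·767 + 0.0850·82 ≈ 458.4085...
→ 458.41.

458.41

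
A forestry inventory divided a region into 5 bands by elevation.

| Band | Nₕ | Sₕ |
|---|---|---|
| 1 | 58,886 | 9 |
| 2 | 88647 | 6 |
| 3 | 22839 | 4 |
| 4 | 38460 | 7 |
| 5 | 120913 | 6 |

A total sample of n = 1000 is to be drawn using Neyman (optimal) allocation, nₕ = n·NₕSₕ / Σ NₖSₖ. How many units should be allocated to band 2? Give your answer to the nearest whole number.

1: NₕSₕ = 58886·9 = 529974
2: NₕSₕ = 88647·6 = 531882
3: NₕSₕ = 22839·4 = 91356
4: NₕSₕ = 38460·7 = 269220
5: NₕSₕ = 120913·6 = 725478
Σ NₕSₕ = 2147910.
n_2 = 1000·531882/2147910 = 247.628... → 248.

248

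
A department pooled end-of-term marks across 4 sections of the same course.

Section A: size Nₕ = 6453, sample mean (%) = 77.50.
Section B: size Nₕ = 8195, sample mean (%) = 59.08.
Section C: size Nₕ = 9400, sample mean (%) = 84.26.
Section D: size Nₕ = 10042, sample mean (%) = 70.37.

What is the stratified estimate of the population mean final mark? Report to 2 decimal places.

72.84

N = 6453 + 8195 + 9400 + 10042 = 34090.
Weight each subgroup mean by Nₕ/N and sum.
Σ Nₕx̄ₕ = 6453·77.50 + 8195·59.08 + 9400·84.26 + 10042·70.37 = 500107.5 + 484160.6 + 792044 + 706655.54 = 2482967.64.
Divide by N: 2482967.64 / 34090 = 72.8357... → 72.84.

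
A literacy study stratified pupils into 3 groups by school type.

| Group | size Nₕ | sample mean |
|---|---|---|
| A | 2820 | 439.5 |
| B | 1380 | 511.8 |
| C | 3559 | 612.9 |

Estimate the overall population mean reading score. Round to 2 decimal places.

N = 7759; weights Wₕ = Nₕ/N = (0.3634, 0.1779, 0.4587).
x̄_st = Σ Wₕ·x̄ₕ = 0.3634·439.5 + 0.1779·511.8 + 0.4587·612.9 ≈ 531.8965...
→ 531.90.

531.90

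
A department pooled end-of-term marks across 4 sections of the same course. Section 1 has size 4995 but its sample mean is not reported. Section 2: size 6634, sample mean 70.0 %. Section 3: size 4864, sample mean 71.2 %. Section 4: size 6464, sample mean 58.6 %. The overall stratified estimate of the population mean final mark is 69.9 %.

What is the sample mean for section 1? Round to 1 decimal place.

Σ Nₕx̄ₕ = N·μ, so 4995·x̄_1 = 22957·69.9 − (6634·70.0 + 4864·71.2 + 6464·58.6).
= 1604694.3 − 1189487.2 = 415207.1.
x̄_1 = 415207.1 / 4995 = 83.125... → 83.1.

83.1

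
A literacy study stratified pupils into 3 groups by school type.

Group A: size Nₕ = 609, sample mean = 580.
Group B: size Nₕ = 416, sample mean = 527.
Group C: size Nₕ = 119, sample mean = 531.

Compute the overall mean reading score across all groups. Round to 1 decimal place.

x̄_st = (Σ Nₕx̄ₕ) / (Σ Nₕ) = (609·580 + 416·527 + 119·531) / 1144
= 635641 / 1144 = 555.630... → 555.6.

555.6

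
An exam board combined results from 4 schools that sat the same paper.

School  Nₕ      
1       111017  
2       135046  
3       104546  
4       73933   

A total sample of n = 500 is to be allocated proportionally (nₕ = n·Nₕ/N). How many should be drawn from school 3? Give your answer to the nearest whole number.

N = 111017 + 135046 + 104546 + 73933 = 424542.
n_3 = 500·104546/424542 = 123.128... → 123.

123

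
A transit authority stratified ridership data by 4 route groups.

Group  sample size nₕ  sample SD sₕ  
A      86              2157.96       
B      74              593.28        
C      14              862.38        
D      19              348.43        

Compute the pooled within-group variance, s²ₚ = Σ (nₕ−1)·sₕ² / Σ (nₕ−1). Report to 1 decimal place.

2292990.7

A: (86−1)·2157.96² = 85·4656791.3616 = 395827265.736
B: (74−1)·593.28² = 73·351981.1584 = 25694624.5632
C: (14−1)·862.38² = 13·743699.2644 = 9668090.4372
D: (19−1)·348.43² = 18·121403.4649 = 2185262.3682
Numerator = 433375243.1046; denominator = Σ(nₕ−1) = 189.
s²ₚ = 433375243.1046/189 = 2292990.704... → 2292990.7.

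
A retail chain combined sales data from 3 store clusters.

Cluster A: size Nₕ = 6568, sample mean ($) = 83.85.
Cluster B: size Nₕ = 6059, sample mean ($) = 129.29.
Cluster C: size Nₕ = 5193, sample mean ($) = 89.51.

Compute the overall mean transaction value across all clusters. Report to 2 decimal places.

N = 17820; weights Wₕ = Nₕ/N = (0.3686, 0.3400, 0.2914).
x̄_st = Σ Wₕ·x̄ₕ = 0.3686·83.85 + 0.3400·129.29 + 0.2914·89.51 ≈ 100.9495...
→ 100.95.

100.95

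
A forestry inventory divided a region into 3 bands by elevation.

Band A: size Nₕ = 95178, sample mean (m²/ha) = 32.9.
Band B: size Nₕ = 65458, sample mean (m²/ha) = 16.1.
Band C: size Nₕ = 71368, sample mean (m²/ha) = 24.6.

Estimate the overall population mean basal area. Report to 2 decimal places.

N = 95178 + 65458 + 71368 = 232004.
The stratified mean weights each stratum mean by its population share Nₕ/N.
Σ Nₕx̄ₕ = 95178·32.9 + 65458·16.1 + 71368·24.6 = 3131356.2 + 1053873.8 + 1755652.8 = 5940882.8.
Divide by N: 5940882.8 / 232004 = 25.6068... → 25.61.

25.61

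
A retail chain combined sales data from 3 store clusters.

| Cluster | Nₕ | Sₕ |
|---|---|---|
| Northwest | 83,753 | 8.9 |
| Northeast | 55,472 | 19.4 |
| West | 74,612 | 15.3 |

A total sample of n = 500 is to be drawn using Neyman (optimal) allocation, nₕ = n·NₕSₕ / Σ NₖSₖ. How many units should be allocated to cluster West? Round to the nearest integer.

193

Northwest: NₕSₕ = 83753·8.9 = 745401.7
Northeast: NₕSₕ = 55472·19.4 = 1076156.8
West: NₕSₕ = 74612·15.3 = 1141563.6
Σ NₕSₕ = 2963122.1.
n_West = 500·1141563.6/2963122.1 = 192.629... → 193.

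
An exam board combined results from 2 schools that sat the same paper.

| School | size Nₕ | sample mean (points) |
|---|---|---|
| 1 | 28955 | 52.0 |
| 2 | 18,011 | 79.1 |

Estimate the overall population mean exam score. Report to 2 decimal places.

62.39

N = 28955 + 18011 = 46966.
Overall mean = Σ (Nₕ/N)·x̄ₕ — weight by population share, not a simple average.
Σ Nₕx̄ₕ = 28955·52.0 + 18011·79.1 = 1505660 + 1424670.1 = 2930330.1.
Divide by N: 2930330.1 / 46966 = 62.3926... → 62.39.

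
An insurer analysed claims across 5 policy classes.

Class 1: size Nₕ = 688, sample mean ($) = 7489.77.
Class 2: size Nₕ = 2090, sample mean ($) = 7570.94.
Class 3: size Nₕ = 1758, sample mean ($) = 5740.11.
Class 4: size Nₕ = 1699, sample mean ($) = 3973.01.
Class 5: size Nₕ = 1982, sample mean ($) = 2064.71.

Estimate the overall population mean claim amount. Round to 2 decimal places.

N = 8217; weights Wₕ = Nₕ/N = (0.0837, 0.2544, 0.2139, 0.2068, 0.2412).
x̄_st = Σ Wₕ·x̄ₕ = 0.0837·7489.77 + 0.2544·7570.94 + 0.2139·5740.11 + 0.2068·3973.01 + 0.2412·2064.71 ≈ 5100.3698...
→ 5100.37.

5100.37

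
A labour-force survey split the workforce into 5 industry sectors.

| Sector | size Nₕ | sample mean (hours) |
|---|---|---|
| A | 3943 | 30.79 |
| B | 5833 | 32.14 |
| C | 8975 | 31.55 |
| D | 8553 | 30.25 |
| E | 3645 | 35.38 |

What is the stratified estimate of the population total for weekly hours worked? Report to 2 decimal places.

979727.19

Population total = Σ Nₕ·x̄ₕ (each stratum's size times its mean).
3943·30.79 + 5833·32.14 + 8975·31.55 + 8553·30.25 + 3645·35.38 = 121404.97 + 187472.62 + 283161.25 + 258728.25 + 128960.1 = 979727.19.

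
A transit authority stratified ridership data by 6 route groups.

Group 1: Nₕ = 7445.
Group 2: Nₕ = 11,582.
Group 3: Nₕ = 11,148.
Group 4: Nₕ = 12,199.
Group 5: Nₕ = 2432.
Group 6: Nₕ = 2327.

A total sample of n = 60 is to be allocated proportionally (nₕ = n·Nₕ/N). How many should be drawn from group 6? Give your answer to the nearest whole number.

N = 7445 + 11582 + 11148 + 12199 + 2432 + 2327 = 47133.
n_6 = 60·2327/47133 = 2.962... → 3.

3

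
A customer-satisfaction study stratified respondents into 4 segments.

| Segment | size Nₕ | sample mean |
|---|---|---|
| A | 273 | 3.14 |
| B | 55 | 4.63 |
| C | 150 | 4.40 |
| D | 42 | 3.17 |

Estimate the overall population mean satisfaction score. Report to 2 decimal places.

3.66

N = 273 + 55 + 150 + 42 = 520.
The stratified mean weights each stratum mean by its population share Nₕ/N.
Σ Nₕx̄ₕ = 273·3.14 + 55·4.63 + 150·4.40 + 42·3.17 = 857.22 + 254.65 + 660 + 133.14 = 1905.01.
Divide by N: 1905.01 / 520 = 3.6635... → 3.66.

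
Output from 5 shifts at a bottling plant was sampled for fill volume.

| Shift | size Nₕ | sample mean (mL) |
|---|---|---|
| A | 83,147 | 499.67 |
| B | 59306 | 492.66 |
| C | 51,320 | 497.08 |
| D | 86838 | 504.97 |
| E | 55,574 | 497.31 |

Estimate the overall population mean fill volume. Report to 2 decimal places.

x̄_st = (Σ Nₕx̄ₕ) / (Σ Nₕ) = (83147·499.67 + 59306·492.66 + 51320·497.08 + 86838·504.97 + 55574·497.31) / 336185
= 167761991.85 / 336185 = 499.0169... → 499.02.

499.02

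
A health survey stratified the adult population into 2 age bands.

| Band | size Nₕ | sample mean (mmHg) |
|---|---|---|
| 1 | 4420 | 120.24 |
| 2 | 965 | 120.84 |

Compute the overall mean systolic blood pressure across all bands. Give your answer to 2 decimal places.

N = 4420 + 965 = 5385.
Weight each subgroup mean by Nₕ/N and sum.
Σ Nₕx̄ₕ = 4420·120.24 + 965·120.84 = 531460.8 + 116610.6 = 648071.4.
Divide by N: 648071.4 / 5385 = 120.3475... → 120.35.

120.35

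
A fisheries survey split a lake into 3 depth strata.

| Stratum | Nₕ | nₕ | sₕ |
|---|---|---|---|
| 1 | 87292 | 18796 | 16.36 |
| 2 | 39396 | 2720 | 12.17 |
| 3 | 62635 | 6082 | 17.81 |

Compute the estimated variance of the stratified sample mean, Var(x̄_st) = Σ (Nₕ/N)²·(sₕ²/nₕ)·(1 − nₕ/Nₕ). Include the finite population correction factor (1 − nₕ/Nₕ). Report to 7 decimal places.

0.0097244

N = 189323; Wₕ = Nₕ/N.
stratum 1: (87292/189323)²·16.36²/18796·(1 − 18796/87292) = 0.0023753853
stratum 2: (39396/189323)²·12.17²/2720·(1 − 2720/39396) = 0.0021950256
stratum 3: (62635/189323)²·17.81²/6082·(1 − 6082/62635) = 0.0051540354
Sum = 0.0097244463 → 0.0097244.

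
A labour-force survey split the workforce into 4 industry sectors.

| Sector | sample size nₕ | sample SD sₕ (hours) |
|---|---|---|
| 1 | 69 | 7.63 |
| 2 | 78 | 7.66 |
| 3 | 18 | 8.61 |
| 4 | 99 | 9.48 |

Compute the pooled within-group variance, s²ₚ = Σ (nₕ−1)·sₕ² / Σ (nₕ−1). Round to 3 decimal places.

71.324

Degrees of freedom: 68 + 77 + 17 + 98 = 260.
Σ(nₕ−1)sₕ² = 68·58.2169 + 77·58.6756 + 17·74.1321 + 98·89.8704 = 18544.3153.
s²ₚ = 18544.3153 / 260 = 71.32429... → 71.324.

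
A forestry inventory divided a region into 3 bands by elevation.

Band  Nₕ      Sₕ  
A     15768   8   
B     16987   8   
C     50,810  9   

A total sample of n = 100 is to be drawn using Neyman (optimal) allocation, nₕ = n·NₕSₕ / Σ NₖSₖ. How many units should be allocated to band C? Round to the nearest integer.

Σ NₕSₕ = 15768·8 + 16987·8 + 50810·9 = 719330.
Share for C: 457290/719330 = 0.63572.
n_C = 100 × 0.63572 = 63.572... → 64.

64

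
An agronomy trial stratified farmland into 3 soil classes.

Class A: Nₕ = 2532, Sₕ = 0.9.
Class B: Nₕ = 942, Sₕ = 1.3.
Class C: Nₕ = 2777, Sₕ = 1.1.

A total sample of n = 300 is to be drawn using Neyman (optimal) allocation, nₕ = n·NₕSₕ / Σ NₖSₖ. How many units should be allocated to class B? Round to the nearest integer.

56

A: NₕSₕ = 2532·0.9 = 2278.8
B: NₕSₕ = 942·1.3 = 1224.6
C: NₕSₕ = 2777·1.1 = 3054.7
Σ NₕSₕ = 6558.1.
n_B = 300·1224.6/6558.1 = 56.019... → 56.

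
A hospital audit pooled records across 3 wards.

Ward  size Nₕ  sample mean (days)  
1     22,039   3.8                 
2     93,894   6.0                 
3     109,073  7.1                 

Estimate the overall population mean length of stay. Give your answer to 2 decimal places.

6.32

N = 225006; weights Wₕ = Nₕ/N = (0.0979, 0.4173, 0.4848).
x̄_st = Σ Wₕ·x̄ₕ = 0.0979·3.8 + 0.4173·6.0 + 0.4848·7.1 ≈ 6.3177...
→ 6.32.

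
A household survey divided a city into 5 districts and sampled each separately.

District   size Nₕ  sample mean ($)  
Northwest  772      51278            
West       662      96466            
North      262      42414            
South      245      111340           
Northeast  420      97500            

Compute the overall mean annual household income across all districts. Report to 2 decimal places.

N = 2361; weights Wₕ = Nₕ/N = (0.3270, 0.2804, 0.1110, 0.1038, 0.1779).
x̄_st = Σ Wₕ·x̄ₕ = 0.3270·51278 + 0.2804·96466 + 0.1110·42414 + 0.1038·111340 + 0.1779·97500 ≈ 77419.6849...
→ 77419.68.

77419.68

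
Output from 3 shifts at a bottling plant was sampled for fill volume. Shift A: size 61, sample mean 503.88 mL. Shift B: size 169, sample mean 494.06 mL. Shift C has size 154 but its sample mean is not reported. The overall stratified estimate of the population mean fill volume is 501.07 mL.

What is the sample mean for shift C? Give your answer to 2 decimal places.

Σ Nₕx̄ₕ = N·μ, so 154·x̄_C = 384·501.07 − (61·503.88 + 169·494.06).
= 192410.88 − 114232.82 = 78178.06.
x̄_C = 78178.06 / 154 = 507.6497... → 507.65.

507.65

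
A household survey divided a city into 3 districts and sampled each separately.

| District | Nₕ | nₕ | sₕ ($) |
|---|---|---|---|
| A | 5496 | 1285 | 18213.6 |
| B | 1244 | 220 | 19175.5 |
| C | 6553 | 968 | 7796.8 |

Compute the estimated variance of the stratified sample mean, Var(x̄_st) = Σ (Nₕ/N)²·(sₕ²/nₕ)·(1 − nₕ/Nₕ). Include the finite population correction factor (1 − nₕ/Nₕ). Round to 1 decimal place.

N = 13293. Term for each stratum: Wₕ²sₕ²/nₕ·(1−nₕ/Nₕ).
Var(x̄_st) = 33812.2769 + 12048.8345 + 13006.9289 = 58868.0404 → 58868.0.

58868.0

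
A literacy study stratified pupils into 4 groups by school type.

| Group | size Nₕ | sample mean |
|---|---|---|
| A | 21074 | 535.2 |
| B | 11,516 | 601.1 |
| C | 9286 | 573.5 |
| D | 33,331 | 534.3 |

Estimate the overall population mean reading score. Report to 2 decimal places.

549.62

x̄_st = (Σ Nₕx̄ₕ) / (Σ Nₕ) = (21074·535.2 + 11516·601.1 + 9286·573.5 + 33331·534.3) / 75207
= 41335346.7 / 75207 = 549.6210... → 549.62.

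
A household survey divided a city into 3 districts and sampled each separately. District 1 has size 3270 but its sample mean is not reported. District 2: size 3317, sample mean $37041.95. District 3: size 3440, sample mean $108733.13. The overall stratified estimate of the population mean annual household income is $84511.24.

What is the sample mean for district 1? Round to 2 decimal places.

Σ Nₕx̄ₕ = N·μ, so 3270·x̄_1 = 10027·84511.24 − (3317·37041.95 + 3440·108733.13).
= 847394203.48 − 496910115.35 = 350484088.13.
x̄_1 = 350484088.13 / 3270 = 107181.6783... → 107181.68.

107181.68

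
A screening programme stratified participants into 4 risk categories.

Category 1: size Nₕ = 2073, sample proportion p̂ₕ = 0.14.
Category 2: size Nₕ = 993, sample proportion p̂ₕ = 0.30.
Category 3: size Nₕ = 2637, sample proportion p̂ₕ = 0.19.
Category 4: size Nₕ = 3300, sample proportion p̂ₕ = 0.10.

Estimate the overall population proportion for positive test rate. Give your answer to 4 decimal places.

Wₕ = Nₕ/N with N = 9003: 0.2303, 0.1103, 0.2929, 0.3665.
p̂_st = 0.2303·0.14 + 0.1103·0.30 + 0.2929·0.19 + 0.3665·0.10 ≈ 0.157631... → 0.1576.

0.1576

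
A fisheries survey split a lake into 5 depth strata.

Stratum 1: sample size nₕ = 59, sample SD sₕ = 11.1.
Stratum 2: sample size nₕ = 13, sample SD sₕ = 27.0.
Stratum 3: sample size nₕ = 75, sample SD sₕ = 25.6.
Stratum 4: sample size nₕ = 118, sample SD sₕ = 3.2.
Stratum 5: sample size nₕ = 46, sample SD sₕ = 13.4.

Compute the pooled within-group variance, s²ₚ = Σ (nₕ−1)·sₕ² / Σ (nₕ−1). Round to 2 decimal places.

240.75

1: (59−1)·11.1² = 58·123.21 = 7146.18
2: (13−1)·27.0² = 12·729 = 8748
3: (75−1)·25.6² = 74·655.36 = 48496.64
4: (118−1)·3.2² = 117·10.24 = 1198.08
5: (46−1)·13.4² = 45·179.56 = 8080.2
Numerator = 73669.1; denominator = Σ(nₕ−1) = 306.
s²ₚ = 73669.1/306 = 240.7487... → 240.75.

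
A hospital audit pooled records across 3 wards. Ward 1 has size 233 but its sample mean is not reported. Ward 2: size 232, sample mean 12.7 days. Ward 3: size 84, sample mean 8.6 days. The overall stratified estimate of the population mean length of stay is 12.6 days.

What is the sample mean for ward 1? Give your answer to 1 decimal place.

13.9

Σ Nₕx̄ₕ = N·μ, so 233·x̄_1 = 549·12.6 − (232·12.7 + 84·8.6).
= 6917.4 − 3668.8 = 3248.6.
x̄_1 = 3248.6 / 233 = 13.942... → 13.9.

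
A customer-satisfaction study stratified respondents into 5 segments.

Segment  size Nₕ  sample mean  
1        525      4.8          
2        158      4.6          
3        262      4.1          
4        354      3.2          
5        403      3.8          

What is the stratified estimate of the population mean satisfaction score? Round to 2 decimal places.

4.10

N = 1702; weights Wₕ = Nₕ/N = (0.3085, 0.0928, 0.1539, 0.2080, 0.2368).
x̄_st = Σ Wₕ·x̄ₕ = 0.3085·4.8 + 0.0928·4.6 + 0.1539·4.1 + 0.2080·3.2 + 0.2368·3.8 ≈ 4.1041...
→ 4.10.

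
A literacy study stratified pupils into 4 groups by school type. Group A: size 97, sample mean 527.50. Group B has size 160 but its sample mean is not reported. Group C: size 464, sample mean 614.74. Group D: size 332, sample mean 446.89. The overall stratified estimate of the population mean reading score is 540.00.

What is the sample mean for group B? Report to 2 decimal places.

524.04

N = 97 + 160 + 464 + 332 = 1053.
Overall total = μ·N = 540.00·1053 = 568620.
Subtract the known strata: 97·527.50 + 464·614.74 + 332·446.89 = 484774.34.
Remaining total for group B: 568620 − 484774.34 = 83845.66.
Divide by its size: 83845.66 / 160 = 524.0354... → 524.04.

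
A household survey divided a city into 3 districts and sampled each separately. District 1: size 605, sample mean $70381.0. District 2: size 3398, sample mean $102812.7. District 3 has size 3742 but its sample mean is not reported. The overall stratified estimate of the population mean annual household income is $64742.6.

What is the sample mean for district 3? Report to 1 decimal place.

29260.7

N = 605 + 3398 + 3742 = 7745.
Overall total = μ·N = 64742.6·7745 = 501431437.
Subtract the known strata: 605·70381.0 + 3398·102812.7 = 391938059.6.
Remaining total for district 3: 501431437 − 391938059.6 = 109493377.4.
Divide by its size: 109493377.4 / 3742 = 29260.657... → 29260.7.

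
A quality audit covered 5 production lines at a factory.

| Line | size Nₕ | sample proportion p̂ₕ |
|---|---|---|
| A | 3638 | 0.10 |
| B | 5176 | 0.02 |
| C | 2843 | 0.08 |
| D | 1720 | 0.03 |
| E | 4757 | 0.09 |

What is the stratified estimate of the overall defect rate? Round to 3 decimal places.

0.065

Wₕ = Nₕ/N with N = 18134: 0.2006, 0.2854, 0.1568, 0.0948, 0.2623.
p̂_st = 0.2006·0.10 + 0.2854·0.02 + 0.1568·0.08 + 0.0948·0.03 + 0.2623·0.09 ≈ 0.06477... → 0.065.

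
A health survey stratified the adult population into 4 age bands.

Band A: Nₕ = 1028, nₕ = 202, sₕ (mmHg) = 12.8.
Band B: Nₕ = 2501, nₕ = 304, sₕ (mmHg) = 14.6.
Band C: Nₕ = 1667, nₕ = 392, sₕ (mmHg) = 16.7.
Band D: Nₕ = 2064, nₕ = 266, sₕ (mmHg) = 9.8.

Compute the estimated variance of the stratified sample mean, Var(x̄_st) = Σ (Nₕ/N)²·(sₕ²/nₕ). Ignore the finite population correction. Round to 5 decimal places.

0.16617

N = 7260. Term for each stratum: Wₕ²sₕ²/nₕ.
Var(x̄_st) = 0.01626228 + 0.08321206 + 0.03750981 + 0.02918211 = 0.16616626 → 0.16617.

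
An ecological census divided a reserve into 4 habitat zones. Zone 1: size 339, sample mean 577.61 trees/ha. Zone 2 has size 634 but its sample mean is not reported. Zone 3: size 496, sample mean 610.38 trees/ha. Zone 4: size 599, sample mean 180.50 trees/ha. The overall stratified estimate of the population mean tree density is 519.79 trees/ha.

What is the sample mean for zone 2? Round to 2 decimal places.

Σ Nₕx̄ₕ = N·μ, so 634·x̄_2 = 2068·519.79 − (339·577.61 + 496·610.38 + 599·180.50).
= 1074925.72 − 606677.77 = 468247.95.
x̄_2 = 468247.95 / 634 = 738.5614... → 738.56.

738.56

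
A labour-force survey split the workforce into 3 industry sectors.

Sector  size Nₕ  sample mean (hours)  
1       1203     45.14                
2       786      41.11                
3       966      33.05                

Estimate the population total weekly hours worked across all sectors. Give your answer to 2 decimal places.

1: 1203·45.14 = 54303.42
2: 786·41.11 = 32312.46
3: 966·33.05 = 31926.3
τ̂ = Σ Nₕx̄ₕ = 118542.18.

118542.18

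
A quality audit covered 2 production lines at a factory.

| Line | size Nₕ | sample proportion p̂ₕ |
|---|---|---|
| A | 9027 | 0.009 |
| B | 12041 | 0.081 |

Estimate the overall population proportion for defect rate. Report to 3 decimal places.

Wₕ = Nₕ/N with N = 21068: 0.4285, 0.5715.
p̂_st = 0.4285·0.009 + 0.5715·0.081 ≈ 0.05015... → 0.050.

0.050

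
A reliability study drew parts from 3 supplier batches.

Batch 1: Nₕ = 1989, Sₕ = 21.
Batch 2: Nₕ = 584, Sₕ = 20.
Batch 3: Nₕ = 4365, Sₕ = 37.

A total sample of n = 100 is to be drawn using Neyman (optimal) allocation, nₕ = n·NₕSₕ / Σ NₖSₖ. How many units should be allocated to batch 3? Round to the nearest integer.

75

1: NₕSₕ = 1989·21 = 41769
2: NₕSₕ = 584·20 = 11680
3: NₕSₕ = 4365·37 = 161505
Σ NₕSₕ = 214954.
n_3 = 100·161505/214954 = 75.135... → 75.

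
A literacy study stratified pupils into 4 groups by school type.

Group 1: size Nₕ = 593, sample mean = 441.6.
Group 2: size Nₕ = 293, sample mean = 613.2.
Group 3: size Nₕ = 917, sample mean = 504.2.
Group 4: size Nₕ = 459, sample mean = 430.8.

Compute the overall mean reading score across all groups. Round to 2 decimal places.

487.01

N = 593 + 293 + 917 + 459 = 2262.
Overall mean = Σ (Nₕ/N)·x̄ₕ — weight by population share, not a simple average.
Σ Nₕx̄ₕ = 593·441.6 + 293·613.2 + 917·504.2 + 459·430.8 = 261868.8 + 179667.6 + 462351.4 + 197737.2 = 1101625.
Divide by N: 1101625 / 2262 = 487.0137... → 487.01.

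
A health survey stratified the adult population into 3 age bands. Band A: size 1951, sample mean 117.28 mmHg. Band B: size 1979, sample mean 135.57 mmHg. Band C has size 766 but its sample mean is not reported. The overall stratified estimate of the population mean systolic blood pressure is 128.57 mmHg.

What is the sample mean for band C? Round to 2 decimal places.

139.24

N = 1951 + 1979 + 766 = 4696.
Overall total = μ·N = 128.57·4696 = 603764.72.
Subtract the known strata: 1951·117.28 + 1979·135.57 = 497106.31.
Remaining total for band C: 603764.72 − 497106.31 = 106658.41.
Divide by its size: 106658.41 / 766 = 139.2407... → 139.24.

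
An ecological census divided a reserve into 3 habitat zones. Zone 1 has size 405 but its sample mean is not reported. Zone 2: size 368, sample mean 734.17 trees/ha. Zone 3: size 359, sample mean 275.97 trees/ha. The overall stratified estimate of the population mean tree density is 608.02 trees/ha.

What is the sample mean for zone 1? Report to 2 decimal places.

Σ Nₕx̄ₕ = N·μ, so 405·x̄_1 = 1132·608.02 − (368·734.17 + 359·275.97).
= 688278.64 − 369247.79 = 319030.85.
x̄_1 = 319030.85 / 405 = 787.7305... → 787.73.

787.73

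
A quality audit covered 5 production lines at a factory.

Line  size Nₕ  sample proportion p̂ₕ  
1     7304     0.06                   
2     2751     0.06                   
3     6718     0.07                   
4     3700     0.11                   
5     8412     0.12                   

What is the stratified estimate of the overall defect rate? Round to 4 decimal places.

0.0862

Wₕ = Nₕ/N with N = 28885: 0.2529, 0.0952, 0.2326, 0.1281, 0.2912.
p̂_st = 0.2529·0.06 + 0.0952·0.06 + 0.2326·0.07 + 0.1281·0.11 + 0.2912·0.12 ≈ 0.086204... → 0.0862.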